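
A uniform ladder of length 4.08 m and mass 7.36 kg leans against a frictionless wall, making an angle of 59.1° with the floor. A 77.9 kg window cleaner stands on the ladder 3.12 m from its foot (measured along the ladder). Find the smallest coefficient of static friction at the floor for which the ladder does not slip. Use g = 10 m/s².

μ_min ≈ 0.444

Take moments about the foot of the ladder.
Ladder weight 7.36×10 = 73.6 N acts at 2.04 m along the ladder; its horizontal arm is 2.04·cos59.1° = 1.048 m → τ = 77.13 N·m clockwise.
Window cleaner: 77.9×10 = 779 N at 3.12 m → arm 1.602 m → τ = 1248 N·m clockwise.
Wall normal N acts horizontally at the top; its moment arm is the height L sinθ = 4.08·sin59.1° = 3.501 m, counterclockwise.
For rotational equilibrium, N × 3.501 = 1325, so N = 378.5 N.
ΣFx = 0 ⇒ f = N_wall = 378.5 N. ΣFy = 0 ⇒ N_floor = 852.6 N.
μ_min = f / N_floor = 378.5 / 852.6 = 0.444.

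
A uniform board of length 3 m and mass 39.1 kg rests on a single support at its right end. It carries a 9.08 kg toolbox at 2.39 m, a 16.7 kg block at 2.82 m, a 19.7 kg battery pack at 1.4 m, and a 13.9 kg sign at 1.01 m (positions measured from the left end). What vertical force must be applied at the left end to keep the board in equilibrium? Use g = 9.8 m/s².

F ≈ 413 N

About the right end:
Beam weight: 39.1 × 9.8 = 383.2 N down at 1.5 m → arm 1.5 m, τ = 383.2 × 1.5 = 574.8 N·m counterclockwise.
Toolbox: 9.08 × 9.8 = 88.98 N down at 2.39 m → arm 0.61 m, τ = 88.98 × 0.61 = 54.28 N·m counterclockwise.
Block: 16.7 × 9.8 = 163.7 N down at 2.82 m → arm 0.18 m, τ = 163.7 × 0.18 = 29.47 N·m counterclockwise.
Battery pack: 19.7 × 9.8 = 193.1 N down at 1.4 m → arm 1.6 m, τ = 193.1 × 1.6 = 309 N·m counterclockwise.
Sign: 13.9 × 9.8 = 136.2 N down at 1.01 m → arm 1.99 m, τ = 136.2 × 1.99 = 271 N·m counterclockwise.
Net moment of the loads = 1239 N·m counterclockwise.
The upward force F acts at the left end, arm 3 m, giving F × 3 clockwise.
Balancing moments: F × 3 = 1239, giving F = 1239 / 3 = 413 N.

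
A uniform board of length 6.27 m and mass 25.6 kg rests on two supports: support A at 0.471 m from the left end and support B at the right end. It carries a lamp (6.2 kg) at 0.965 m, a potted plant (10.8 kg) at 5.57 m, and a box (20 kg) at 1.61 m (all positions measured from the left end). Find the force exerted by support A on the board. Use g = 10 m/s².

Sum moments about support B (its reaction then has zero moment arm).
Beam weight: 25.6 × 10 = 256 N down at 3.135 m → arm 3.135 m, τ = 256 × 3.135 = 802.6 N·m counterclockwise.
Lamp: 6.2 × 10 = 62 N down at 0.965 m → arm 5.305 m, τ = 62 × 5.305 = 328.9 N·m counterclockwise.
Potted plant: 10.8 × 10 = 108 N down at 5.57 m → arm 0.7 m, τ = 108 × 0.7 = 75.6 N·m counterclockwise.
Box: 20 × 10 = 200 N down at 1.61 m → arm 4.66 m, τ = 200 × 4.66 = 932 N·m counterclockwise.
Net load moment about support B = 2139 N·m counterclockwise.
Reaction R at support A is upward at 0.471 m, arm 5.799 m → moment R × 5.799 clockwise.
Στ = 0 ⇒ R × 5.799 = 2139 ⇒ R = 369 N.

R_A ≈ 369 N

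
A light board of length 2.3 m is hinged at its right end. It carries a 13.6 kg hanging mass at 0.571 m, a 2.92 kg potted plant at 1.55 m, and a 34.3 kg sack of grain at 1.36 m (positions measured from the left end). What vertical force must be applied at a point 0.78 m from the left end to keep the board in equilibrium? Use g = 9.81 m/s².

Sum moments about the right end (the unknown pivot reaction has zero arm there).
Hanging mass: 13.6 × 9.81 = 133.4 N down at 0.571 m → arm 1.729 m, τ = 133.4 × 1.729 = 230.6 N·m counterclockwise.
Potted plant: 2.92 × 9.81 = 28.65 N down at 1.55 m → arm 0.75 m, τ = 28.65 × 0.75 = 21.49 N·m counterclockwise.
Sack of grain: 34.3 × 9.81 = 336.5 N down at 1.36 m → arm 0.94 m, τ = 336.5 × 0.94 = 316.3 N·m counterclockwise.
Net moment of the loads = 568.4 N·m counterclockwise.
The upward force F acts at a point 0.78 m from the left end, arm 1.52 m, giving F × 1.52 clockwise.
Στ = 0 ⇒ F × 1.52 = 568.4 ⇒ F = 568.4 / 1.52 = 374 N.

F ≈ 374 N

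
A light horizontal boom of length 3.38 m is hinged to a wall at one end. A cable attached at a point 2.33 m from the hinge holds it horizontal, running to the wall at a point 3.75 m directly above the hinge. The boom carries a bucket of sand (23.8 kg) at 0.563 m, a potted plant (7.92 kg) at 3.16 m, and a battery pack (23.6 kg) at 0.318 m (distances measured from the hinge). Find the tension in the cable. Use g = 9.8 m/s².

Sum moments about the hinge (the unknown hinge reaction has zero arm there).
Bucket of sand: 23.8 × 9.8 = 233.2 N down at 0.563 m → arm 0.563 m, τ = 233.2 × 0.563 = 131.3 N·m clockwise.
Potted plant: 7.92 × 9.8 = 77.62 N down at 3.16 m → arm 3.16 m, τ = 77.62 × 3.16 = 245.3 N·m clockwise.
Battery pack: 23.6 × 9.8 = 231.3 N down at 0.318 m → arm 0.318 m, τ = 231.3 × 0.318 = 73.55 N·m clockwise.
Total clockwise load moment = 450.2 N·m.
The cable tension T acts at 2.33 m; only its component perpendicular to the boom, T sinθ, produces torque. sinθ = h/√(h²+d²) = 3.75/√(3.75²+2.33²) = 0.8494.
For rotational equilibrium, T × 2.33 × 0.8494 = 450.2, so T = 450.2 / 1.979 = 227 N.

T ≈ 227 N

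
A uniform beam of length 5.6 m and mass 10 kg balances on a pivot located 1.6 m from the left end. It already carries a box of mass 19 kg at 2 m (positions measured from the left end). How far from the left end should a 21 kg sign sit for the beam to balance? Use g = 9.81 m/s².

Take moments about the pivot (at 1.6 m from the left end).
Beam weight: 10 × 9.81 = 98.1 N down at 2.8 m → arm 1.2 m, τ = 98.1 × 1.2 = 117.7 N·m clockwise.
Box: 19 × 9.81 = 186.4 N down at 2 m → arm 0.4 m, τ = 186.4 × 0.4 = 74.56 N·m clockwise.
Net moment of existing loads = 192.3 N·m clockwise.
The sign weighs 21 × 9.81 = 206 N and must supply an equal counterclockwise moment, so its lever arm about the pivot is 192.3 / 206 = 0.933 m.
That puts it at 1.6 − 0.933 = 0.667 m from the left end.

x ≈ 0.667 m from the left end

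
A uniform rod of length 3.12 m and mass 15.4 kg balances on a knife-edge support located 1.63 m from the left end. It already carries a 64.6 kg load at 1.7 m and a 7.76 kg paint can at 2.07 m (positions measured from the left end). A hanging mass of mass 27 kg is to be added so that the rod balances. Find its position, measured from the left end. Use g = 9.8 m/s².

x ≈ 1.38 m from the left end

About the knife-edge support (at 1.63 m from the left end):
Beam weight: 15.4 × 9.8 = 150.9 N down at 1.56 m → arm 0.07 m, τ = 150.9 × 0.07 = 10.56 N·m counterclockwise.
Load: 64.6 × 9.8 = 633.1 N down at 1.7 m → arm 0.07 m, τ = 633.1 × 0.07 = 44.32 N·m clockwise.
Paint can: 7.76 × 9.8 = 76.05 N down at 2.07 m → arm 0.44 m, τ = 76.05 × 0.44 = 33.46 N·m clockwise.
Net moment of existing loads = 67.22 N·m clockwise.
The hanging mass weighs 27 × 9.8 = 264.6 N and must supply an equal counterclockwise moment, so its lever arm about the knife-edge support is 67.22 / 264.6 = 0.254 m.
That puts it at 1.63 − 0.254 = 1.38 m from the left end.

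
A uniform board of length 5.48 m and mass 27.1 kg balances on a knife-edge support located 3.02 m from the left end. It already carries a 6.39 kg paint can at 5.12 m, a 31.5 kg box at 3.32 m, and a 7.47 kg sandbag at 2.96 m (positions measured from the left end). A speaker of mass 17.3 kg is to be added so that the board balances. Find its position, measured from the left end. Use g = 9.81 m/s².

x ≈ 2.16 m from the left end

About the knife-edge support (at 3.02 m from the left end):
Beam weight: 27.1 × 9.81 = 265.9 N down at 2.74 m → arm 0.28 m, τ = 265.9 × 0.28 = 74.45 N·m counterclockwise.
Paint can: 6.39 × 9.81 = 62.69 N down at 5.12 m → arm 2.1 m, τ = 62.69 × 2.1 = 131.6 N·m clockwise.
Box: 31.5 × 9.81 = 309 N down at 3.32 m → arm 0.3 m, τ = 309 × 0.3 = 92.7 N·m clockwise.
Sandbag: 7.47 × 9.81 = 73.28 N down at 2.96 m → arm 0.06 m, τ = 73.28 × 0.06 = 4.397 N·m counterclockwise.
Net moment of existing loads = 145.5 N·m clockwise.
The speaker weighs 17.3 × 9.81 = 169.7 N and must supply an equal counterclockwise moment, so its lever arm about the knife-edge support is 145.5 / 169.7 = 0.857 m.
That puts it at 3.02 − 0.857 = 2.16 m from the left end.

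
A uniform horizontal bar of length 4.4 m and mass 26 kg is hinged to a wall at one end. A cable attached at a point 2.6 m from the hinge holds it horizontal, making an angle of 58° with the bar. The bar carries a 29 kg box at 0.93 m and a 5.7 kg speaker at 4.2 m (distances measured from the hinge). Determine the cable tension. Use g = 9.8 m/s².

Taking torques about the hinge:
Beam weight: 26 × 9.8 = 254.8 N down at 2.2 m → arm 2.2 m, τ = 254.8 × 2.2 = 560.6 N·m clockwise.
Box: 29 × 9.8 = 284.2 N down at 0.93 m → arm 0.93 m, τ = 284.2 × 0.93 = 264.3 N·m clockwise.
Speaker: 5.7 × 9.8 = 55.86 N down at 4.2 m → arm 4.2 m, τ = 55.86 × 4.2 = 234.6 N·m clockwise.
Total clockwise load moment = 1060 N·m.
The cable tension T acts at 2.6 m; only its component perpendicular to the bar, T sinθ, produces torque. sin 58° = 0.848.
Balancing moments: T × 2.6 × 0.848 = 1060, giving T = 1060 / 2.205 = 481 N.

T ≈ 481 N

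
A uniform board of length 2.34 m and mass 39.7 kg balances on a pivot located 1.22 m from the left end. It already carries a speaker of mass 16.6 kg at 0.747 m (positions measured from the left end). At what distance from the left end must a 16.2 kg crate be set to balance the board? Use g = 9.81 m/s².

Taking torques about the pivot (at 1.22 m from the left end):
Beam weight: 39.7 × 9.81 = 389.5 N down at 1.17 m → arm 0.05 m, τ = 389.5 × 0.05 = 19.48 N·m counterclockwise.
Speaker: 16.6 × 9.81 = 162.8 N down at 0.747 m → arm 0.473 m, τ = 162.8 × 0.473 = 77 N·m counterclockwise.
Net moment of existing loads = 96.48 N·m counterclockwise.
The crate weighs 16.2 × 9.81 = 158.9 N and must supply an equal clockwise moment, so its lever arm about the pivot is 96.48 / 158.9 = 0.607 m.
That puts it at 1.22 + 0.607 = 1.83 m from the left end.

x ≈ 1.83 m from the left end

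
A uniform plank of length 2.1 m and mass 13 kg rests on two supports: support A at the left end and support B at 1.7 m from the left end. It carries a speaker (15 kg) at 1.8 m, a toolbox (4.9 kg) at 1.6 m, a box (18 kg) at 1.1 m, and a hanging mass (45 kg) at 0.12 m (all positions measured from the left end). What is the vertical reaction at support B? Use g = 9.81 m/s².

Choose support A as the axis so its reaction then has zero moment arm.
Beam weight: 13 × 9.81 = 127.5 N down at 1.05 m → arm 1.05 m, τ = 127.5 × 1.05 = 133.9 N·m clockwise.
Speaker: 15 × 9.81 = 147.2 N down at 1.8 m → arm 1.8 m, τ = 147.2 × 1.8 = 265 N·m clockwise.
Toolbox: 4.9 × 9.81 = 48.07 N down at 1.6 m → arm 1.6 m, τ = 48.07 × 1.6 = 76.91 N·m clockwise.
Box: 18 × 9.81 = 176.6 N down at 1.1 m → arm 1.1 m, τ = 176.6 × 1.1 = 194.3 N·m clockwise.
Hanging mass: 45 × 9.81 = 441.5 N down at 0.12 m → arm 0.12 m, τ = 441.5 × 0.12 = 52.98 N·m clockwise.
Net load moment about support A = 723.1 N·m clockwise.
Reaction R at support B is upward at 1.7 m, arm 1.7 m → moment R × 1.7 counterclockwise.
Balancing moments: R × 1.7 = 723.1, giving R = 425 N.

R_B ≈ 425 N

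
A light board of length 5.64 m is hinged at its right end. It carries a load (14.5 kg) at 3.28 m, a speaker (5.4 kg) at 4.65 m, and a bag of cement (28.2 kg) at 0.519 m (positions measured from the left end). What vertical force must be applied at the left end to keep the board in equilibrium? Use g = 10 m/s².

F ≈ 326 N

Take moments about the right end.
Load: 14.5 × 10 = 145 N down at 3.28 m → arm 2.36 m, τ = 145 × 2.36 = 342.2 N·m counterclockwise.
Speaker: 5.4 × 10 = 54 N down at 4.65 m → arm 0.99 m, τ = 54 × 0.99 = 53.46 N·m counterclockwise.
Bag of cement: 28.2 × 10 = 282 N down at 0.519 m → arm 5.121 m, τ = 282 × 5.121 = 1444 N·m counterclockwise.
Net moment of the loads = 1840 N·m counterclockwise.
The upward force F acts at the left end, arm 5.64 m, giving F × 5.64 clockwise.
Balancing moments: F × 5.64 = 1840, giving F = 1840 / 5.64 = 326 N.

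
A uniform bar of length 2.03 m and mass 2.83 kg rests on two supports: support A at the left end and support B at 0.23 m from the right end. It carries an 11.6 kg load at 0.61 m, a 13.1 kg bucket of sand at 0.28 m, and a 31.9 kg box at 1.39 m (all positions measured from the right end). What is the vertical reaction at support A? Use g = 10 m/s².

R_A ≈ 246 N

Taking torques about support B:
Beam weight: 2.83 × 10 = 28.3 N down at 1.015 m → arm 0.785 m, τ = 28.3 × 0.785 = 22.22 N·m counterclockwise.
Load: 11.6 × 10 = 116 N down at 0.61 m → arm 0.38 m, τ = 116 × 0.38 = 44.08 N·m counterclockwise.
Bucket of sand: 13.1 × 10 = 131 N down at 0.28 m → arm 0.05 m, τ = 131 × 0.05 = 6.55 N·m counterclockwise.
Box: 31.9 × 10 = 319 N down at 1.39 m → arm 1.16 m, τ = 319 × 1.16 = 370 N·m counterclockwise.
Net load moment about support B = 442.9 N·m counterclockwise.
Reaction R at support A is upward at 2.03 m, arm 1.8 m → moment R × 1.8 clockwise.
Balancing moments: R × 1.8 = 442.9, giving R = 246 N.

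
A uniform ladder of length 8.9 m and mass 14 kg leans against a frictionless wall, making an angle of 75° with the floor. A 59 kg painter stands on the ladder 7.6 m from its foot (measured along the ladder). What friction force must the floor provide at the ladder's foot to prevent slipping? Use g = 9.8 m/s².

About the foot of the ladder:
Ladder weight 14×9.8 = 137.2 N acts at 4.45 m along the ladder; its horizontal arm is 4.45·cos75° = 1.152 m → τ = 158.1 N·m clockwise.
Painter: 59×9.8 = 578.2 N at 7.6 m → arm 1.967 m → τ = 1137 N·m clockwise.
Wall normal N acts horizontally at the top; its moment arm is the height L sinθ = 8.9·sin75° = 8.597 m, counterclockwise.
For rotational equilibrium, N × 8.597 = 1295, so N = 151 N.
ΣFx = 0: friction at the foot balances the wall's push, so f = N_wall = 151 N.

f ≈ 151 N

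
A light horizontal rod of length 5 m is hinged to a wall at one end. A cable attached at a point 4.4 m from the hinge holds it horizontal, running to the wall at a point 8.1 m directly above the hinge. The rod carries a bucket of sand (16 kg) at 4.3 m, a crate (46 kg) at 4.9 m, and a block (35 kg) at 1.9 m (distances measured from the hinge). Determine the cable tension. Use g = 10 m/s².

About the hinge:
Bucket of sand: 16 × 10 = 160 N down at 4.3 m → arm 4.3 m, τ = 160 × 4.3 = 688 N·m clockwise.
Crate: 46 × 10 = 460 N down at 4.9 m → arm 4.9 m, τ = 460 × 4.9 = 2254 N·m clockwise.
Block: 35 × 10 = 350 N down at 1.9 m → arm 1.9 m, τ = 350 × 1.9 = 665 N·m clockwise.
Total clockwise load moment = 3607 N·m.
The cable tension T acts at 4.4 m; only its component perpendicular to the rod, T sinθ, produces torque. sinθ = h/√(h²+d²) = 8.1/√(8.1²+4.4²) = 0.8787.
Setting net torque to zero: T × 4.4 × 0.8787 = 3607 → T = 3607 / 3.866 = 933 N.

T ≈ 933 N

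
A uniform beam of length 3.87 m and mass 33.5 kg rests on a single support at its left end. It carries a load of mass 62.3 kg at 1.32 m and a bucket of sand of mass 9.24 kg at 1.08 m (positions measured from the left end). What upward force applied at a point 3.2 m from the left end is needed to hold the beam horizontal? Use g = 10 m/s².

About the left end:
Beam weight: 33.5 × 10 = 335 N down at 1.935 m → arm 1.935 m, τ = 335 × 1.935 = 648.2 N·m clockwise.
Load: 62.3 × 10 = 623 N down at 1.32 m → arm 1.32 m, τ = 623 × 1.32 = 822.4 N·m clockwise.
Bucket of sand: 9.24 × 10 = 92.4 N down at 1.08 m → arm 1.08 m, τ = 92.4 × 1.08 = 99.79 N·m clockwise.
Net moment of the loads = 1570 N·m clockwise.
The upward force F acts at a point 3.2 m from the left end, arm 3.2 m, giving F × 3.2 counterclockwise.
Setting net torque to zero: F × 3.2 = 1570 → F = 1570 / 3.2 = 491 N.

F ≈ 491 N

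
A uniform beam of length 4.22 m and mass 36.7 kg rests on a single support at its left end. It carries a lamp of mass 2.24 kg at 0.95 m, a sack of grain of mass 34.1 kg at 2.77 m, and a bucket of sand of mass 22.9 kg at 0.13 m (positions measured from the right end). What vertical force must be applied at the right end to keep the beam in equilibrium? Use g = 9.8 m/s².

Taking torques about the left end:
Beam weight: 36.7 × 9.8 = 359.7 N down at 2.11 m → arm 2.11 m, τ = 359.7 × 2.11 = 759 N·m clockwise.
Lamp: 2.24 × 9.8 = 21.95 N down at 0.95 m → arm 3.27 m, τ = 21.95 × 3.27 = 71.78 N·m clockwise.
Sack of grain: 34.1 × 9.8 = 334.2 N down at 2.77 m → arm 1.45 m, τ = 334.2 × 1.45 = 484.6 N·m clockwise.
Bucket of sand: 22.9 × 9.8 = 224.4 N down at 0.13 m → arm 4.09 m, τ = 224.4 × 4.09 = 917.8 N·m clockwise.
Net moment of the loads = 2233 N·m clockwise.
The upward force F acts at the right end, arm 4.22 m, giving F × 4.22 counterclockwise.
Balancing moments: F × 4.22 = 2233, giving F = 2233 / 4.22 = 529 N.

F ≈ 529 N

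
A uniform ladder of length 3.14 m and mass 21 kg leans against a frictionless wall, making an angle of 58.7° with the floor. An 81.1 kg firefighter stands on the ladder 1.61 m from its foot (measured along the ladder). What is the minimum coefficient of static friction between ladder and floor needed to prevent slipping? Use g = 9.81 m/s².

μ_min ≈ 0.31

Take moments about the foot of the ladder.
Ladder weight 21×9.81 = 206 N acts at 1.57 m along the ladder; its horizontal arm is 1.57·cos58.7° = 0.8156 m → τ = 168 N·m clockwise.
Firefighter: 81.1×9.81 = 795.6 N at 1.61 m → arm 0.8364 m → τ = 665.4 N·m clockwise.
Wall normal N acts horizontally at the top; its moment arm is the height L sinθ = 3.14·sin58.7° = 2.683 m, counterclockwise.
Setting net torque to zero: N × 2.683 = 833.4 → N = 310.6 N.
ΣFx = 0 ⇒ f = N_wall = 310.6 N. ΣFy = 0 ⇒ N_floor = 1002 N.
μ_min = f / N_floor = 310.6 / 1002 = 0.31.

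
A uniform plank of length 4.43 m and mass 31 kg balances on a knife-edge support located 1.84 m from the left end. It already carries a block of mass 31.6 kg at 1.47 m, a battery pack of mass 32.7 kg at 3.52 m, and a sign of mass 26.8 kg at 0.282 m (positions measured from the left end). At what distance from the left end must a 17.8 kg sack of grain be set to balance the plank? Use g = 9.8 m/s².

x ≈ 1.1 m from the left end

Sum moments about the knife-edge support (at 1.84 m from the left end) (the support reaction has zero arm there).
Beam weight: 31 × 9.8 = 303.8 N down at 2.215 m → arm 0.375 m, τ = 303.8 × 0.375 = 113.9 N·m clockwise.
Block: 31.6 × 9.8 = 309.7 N down at 1.47 m → arm 0.37 m, τ = 309.7 × 0.37 = 114.6 N·m counterclockwise.
Battery pack: 32.7 × 9.8 = 320.5 N down at 3.52 m → arm 1.68 m, τ = 320.5 × 1.68 = 538.4 N·m clockwise.
Sign: 26.8 × 9.8 = 262.6 N down at 0.282 m → arm 1.558 m, τ = 262.6 × 1.558 = 409.1 N·m counterclockwise.
Net moment of existing loads = 128.6 N·m clockwise.
The sack of grain weighs 17.8 × 9.8 = 174.4 N and must supply an equal counterclockwise moment, so its lever arm about the knife-edge support is 128.6 / 174.4 = 0.737 m.
That puts it at 1.84 − 0.737 = 1.1 m from the left end.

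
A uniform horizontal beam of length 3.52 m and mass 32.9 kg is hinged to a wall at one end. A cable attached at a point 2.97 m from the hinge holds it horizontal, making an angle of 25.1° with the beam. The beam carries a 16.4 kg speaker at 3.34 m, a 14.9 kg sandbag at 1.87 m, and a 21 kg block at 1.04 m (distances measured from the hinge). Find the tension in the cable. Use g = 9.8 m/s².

Take moments about the hinge.
Beam weight: 32.9 × 9.8 = 322.4 N down at 1.76 m → arm 1.76 m, τ = 322.4 × 1.76 = 567.4 N·m clockwise.
Speaker: 16.4 × 9.8 = 160.7 N down at 3.34 m → arm 3.34 m, τ = 160.7 × 3.34 = 536.7 N·m clockwise.
Sandbag: 14.9 × 9.8 = 146 N down at 1.87 m → arm 1.87 m, τ = 146 × 1.87 = 273 N·m clockwise.
Block: 21 × 9.8 = 205.8 N down at 1.04 m → arm 1.04 m, τ = 205.8 × 1.04 = 214 N·m clockwise.
Total clockwise load moment = 1591 N·m.
The cable tension T acts at 2.97 m; only its component perpendicular to the beam, T sinθ, produces torque. sin 25.1° = 0.4242.
Setting net torque to zero: T × 2.97 × 0.4242 = 1591 → T = 1591 / 1.26 = 1260 N.

T ≈ 1260 N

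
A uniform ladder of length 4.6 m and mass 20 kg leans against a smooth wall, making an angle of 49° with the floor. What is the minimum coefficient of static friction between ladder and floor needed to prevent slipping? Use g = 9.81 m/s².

μ_min ≈ 0.435

About the foot of the ladder:
Ladder weight 20×9.81 = 196.2 N acts at 2.3 m along the ladder; its horizontal arm is 2.3·cos49° = 1.509 m → τ = 296.1 N·m clockwise.
Wall normal N acts horizontally at the top; its moment arm is the height L sinθ = 4.6·sin49° = 3.472 m, counterclockwise.
Balancing moments: N × 3.472 = 296.1, giving N = 85.28 N.
ΣFx = 0 ⇒ f = N_wall = 85.28 N. ΣFy = 0 ⇒ N_floor = 196.2 N.
μ_min = f / N_floor = 85.28 / 196.2 = 0.435.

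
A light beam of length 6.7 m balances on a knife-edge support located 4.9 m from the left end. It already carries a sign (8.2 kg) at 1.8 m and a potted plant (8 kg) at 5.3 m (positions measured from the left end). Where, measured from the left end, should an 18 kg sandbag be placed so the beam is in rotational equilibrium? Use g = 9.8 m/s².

Take moments about the knife-edge support (at 4.9 m from the left end).
Sign: 8.2 × 9.8 = 80.36 N down at 1.8 m → arm 3.1 m, τ = 80.36 × 3.1 = 249.1 N·m counterclockwise.
Potted plant: 8 × 9.8 = 78.4 N down at 5.3 m → arm 0.4 m, τ = 78.4 × 0.4 = 31.36 N·m clockwise.
Net moment of existing loads = 217.7 N·m counterclockwise.
The sandbag weighs 18 × 9.8 = 176.4 N and must supply an equal clockwise moment, so its lever arm about the knife-edge support is 217.7 / 176.4 = 1.23 m.
That puts it at 4.9 + 1.23 = 6.13 m from the left end.

x ≈ 6.13 m from the left end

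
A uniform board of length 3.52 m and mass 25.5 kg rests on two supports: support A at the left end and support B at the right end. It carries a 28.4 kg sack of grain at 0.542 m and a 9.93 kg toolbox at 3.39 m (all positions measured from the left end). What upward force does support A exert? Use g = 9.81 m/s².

Choose support B as the axis so its reaction then has zero moment arm.
Beam weight: 25.5 × 9.81 = 250.2 N down at 1.76 m → arm 1.76 m, τ = 250.2 × 1.76 = 440.4 N·m counterclockwise.
Sack of grain: 28.4 × 9.81 = 278.6 N down at 0.542 m → arm 2.978 m, τ = 278.6 × 2.978 = 829.7 N·m counterclockwise.
Toolbox: 9.93 × 9.81 = 97.41 N down at 3.39 m → arm 0.13 m, τ = 97.41 × 0.13 = 12.66 N·m counterclockwise.
Net load moment about support B = 1283 N·m counterclockwise.
Reaction R at support A is upward at 0 m, arm 3.52 m → moment R × 3.52 clockwise.
Setting net torque to zero: R × 3.52 = 1283 → R = 364 N.

R_A ≈ 364 N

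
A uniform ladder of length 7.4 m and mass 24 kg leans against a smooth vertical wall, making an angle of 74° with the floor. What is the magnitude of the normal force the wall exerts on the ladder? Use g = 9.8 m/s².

N_wall ≈ 33.7 N

Sum moments about the foot of the ladder (the floor normal and friction both act there and drop out).
Ladder weight 24×9.8 = 235.2 N acts at 3.7 m along the ladder; its horizontal arm is 3.7·cos74° = 1.02 m → τ = 239.9 N·m clockwise.
Wall normal N acts horizontally at the top; its moment arm is the height L sinθ = 7.4·sin74° = 7.113 m, counterclockwise.
For rotational equilibrium, N × 7.113 = 239.9, so N = 33.7 N.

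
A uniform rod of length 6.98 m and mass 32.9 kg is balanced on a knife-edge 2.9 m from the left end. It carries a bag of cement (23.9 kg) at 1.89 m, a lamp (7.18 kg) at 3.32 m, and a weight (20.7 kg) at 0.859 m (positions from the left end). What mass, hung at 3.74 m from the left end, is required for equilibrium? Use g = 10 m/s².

Taking torques about the knife-edge (at 2.9 m from the left end):
Beam weight: 32.9 × 10 = 329 N down at 3.49 m → arm 0.59 m, τ = 329 × 0.59 = 194.1 N·m clockwise.
Bag of cement: 23.9 × 10 = 239 N down at 1.89 m → arm 1.01 m, τ = 239 × 1.01 = 241.4 N·m counterclockwise.
Lamp: 7.18 × 10 = 71.8 N down at 3.32 m → arm 0.42 m, τ = 71.8 × 0.42 = 30.16 N·m clockwise.
Weight: 20.7 × 10 = 207 N down at 0.859 m → arm 2.041 m, τ = 207 × 2.041 = 422.5 N·m counterclockwise.
Net moment of known loads = 439.6 N·m counterclockwise.
An unknown mass m at 3.74 m has arm 0.84 m; its moment is m·g·0.84 clockwise.
Balancing moments: m × 10 × 0.84 = 439.6, giving m = 439.6 / (10 × 0.84) = 52.3 kg.

m ≈ 52.3 kg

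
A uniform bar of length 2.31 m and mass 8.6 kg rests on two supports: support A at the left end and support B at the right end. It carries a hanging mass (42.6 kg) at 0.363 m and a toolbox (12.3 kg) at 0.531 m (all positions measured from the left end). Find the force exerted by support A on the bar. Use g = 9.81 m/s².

R_A ≈ 487 N

About support B:
Beam weight: 8.6 × 9.81 = 84.37 N down at 1.155 m → arm 1.155 m, τ = 84.37 × 1.155 = 97.45 N·m counterclockwise.
Hanging mass: 42.6 × 9.81 = 417.9 N down at 0.363 m → arm 1.947 m, τ = 417.9 × 1.947 = 813.7 N·m counterclockwise.
Toolbox: 12.3 × 9.81 = 120.7 N down at 0.531 m → arm 1.779 m, τ = 120.7 × 1.779 = 214.7 N·m counterclockwise.
Net load moment about support B = 1126 N·m counterclockwise.
Reaction R at support A is upward at 0 m, arm 2.31 m → moment R × 2.31 clockwise.
Balancing moments: R × 2.31 = 1126, giving R = 487 N.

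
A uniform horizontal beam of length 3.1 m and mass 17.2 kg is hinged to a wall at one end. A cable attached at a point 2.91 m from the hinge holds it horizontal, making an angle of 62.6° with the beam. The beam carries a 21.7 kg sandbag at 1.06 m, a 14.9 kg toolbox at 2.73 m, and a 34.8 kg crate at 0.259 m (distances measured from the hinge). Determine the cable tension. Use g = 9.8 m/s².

T ≈ 377 N

Choose the hinge as the axis so the unknown hinge reaction has zero arm there.
Beam weight: 17.2 × 9.8 = 168.6 N down at 1.55 m → arm 1.55 m, τ = 168.6 × 1.55 = 261.3 N·m clockwise.
Sandbag: 21.7 × 9.8 = 212.7 N down at 1.06 m → arm 1.06 m, τ = 212.7 × 1.06 = 225.5 N·m clockwise.
Toolbox: 14.9 × 9.8 = 146 N down at 2.73 m → arm 2.73 m, τ = 146 × 2.73 = 398.6 N·m clockwise.
Crate: 34.8 × 9.8 = 341 N down at 0.259 m → arm 0.259 m, τ = 341 × 0.259 = 88.32 N·m clockwise.
Total clockwise load moment = 973.7 N·m.
The cable tension T acts at 2.91 m; only its component perpendicular to the beam, T sinθ, produces torque. sin 62.6° = 0.8878.
Balancing moments: T × 2.91 × 0.8878 = 973.7, giving T = 973.7 / 2.583 = 377 N.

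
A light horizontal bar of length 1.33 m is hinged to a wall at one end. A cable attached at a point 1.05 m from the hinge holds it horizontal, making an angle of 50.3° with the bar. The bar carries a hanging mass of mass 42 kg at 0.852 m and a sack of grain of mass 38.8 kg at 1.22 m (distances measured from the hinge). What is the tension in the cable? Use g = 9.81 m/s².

About the hinge:
Hanging mass: 42 × 9.81 = 412 N down at 0.852 m → arm 0.852 m, τ = 412 × 0.852 = 351 N·m clockwise.
Sack of grain: 38.8 × 9.81 = 380.6 N down at 1.22 m → arm 1.22 m, τ = 380.6 × 1.22 = 464.3 N·m clockwise.
Total clockwise load moment = 815.3 N·m.
The cable tension T acts at 1.05 m; only its component perpendicular to the bar, T sinθ, produces torque. sin 50.3° = 0.7694.
Setting net torque to zero: T × 1.05 × 0.7694 = 815.3 → T = 815.3 / 0.8079 = 1010 N.

T ≈ 1010 N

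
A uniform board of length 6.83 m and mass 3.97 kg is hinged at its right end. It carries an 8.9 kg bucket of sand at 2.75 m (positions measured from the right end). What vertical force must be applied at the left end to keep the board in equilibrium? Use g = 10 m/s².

F ≈ 55.7 N

Sum moments about the right end (the unknown pivot reaction has zero arm there).
Beam weight: 3.97 × 10 = 39.7 N down at 3.415 m → arm 3.415 m, τ = 39.7 × 3.415 = 135.6 N·m counterclockwise.
Bucket of sand: 8.9 × 10 = 89 N down at 2.75 m → arm 2.75 m, τ = 89 × 2.75 = 244.8 N·m counterclockwise.
Net moment of the loads = 380.4 N·m counterclockwise.
The upward force F acts at the left end, arm 6.83 m, giving F × 6.83 clockwise.
Setting net torque to zero: F × 6.83 = 380.4 → F = 380.4 / 6.83 = 55.7 N.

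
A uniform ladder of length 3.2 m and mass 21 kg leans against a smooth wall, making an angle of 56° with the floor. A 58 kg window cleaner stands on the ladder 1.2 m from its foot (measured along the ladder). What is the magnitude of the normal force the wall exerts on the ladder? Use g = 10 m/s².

N_wall ≈ 218 N

Sum moments about the foot of the ladder (the floor normal and friction both act there and drop out).
Ladder weight 21×10 = 210 N acts at 1.6 m along the ladder; its horizontal arm is 1.6·cos56° = 0.8947 m → τ = 187.9 N·m clockwise.
Window cleaner: 58×10 = 580 N at 1.2 m → arm 0.671 m → τ = 389.2 N·m clockwise.
Wall normal N acts horizontally at the top; its moment arm is the height L sinθ = 3.2·sin56° = 2.653 m, counterclockwise.
For rotational equilibrium, N × 2.653 = 577.1, so N = 218 N.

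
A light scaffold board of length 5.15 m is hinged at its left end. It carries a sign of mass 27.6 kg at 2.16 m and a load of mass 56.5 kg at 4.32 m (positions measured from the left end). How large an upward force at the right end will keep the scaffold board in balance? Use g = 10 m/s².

About the left end:
Sign: 27.6 × 10 = 276 N down at 2.16 m → arm 2.16 m, τ = 276 × 2.16 = 596.2 N·m clockwise.
Load: 56.5 × 10 = 565 N down at 4.32 m → arm 4.32 m, τ = 565 × 4.32 = 2441 N·m clockwise.
Net moment of the loads = 3037 N·m clockwise.
The upward force F acts at the right end, arm 5.15 m, giving F × 5.15 counterclockwise.
Balancing moments: F × 5.15 = 3037, giving F = 3037 / 5.15 = 590 N.

F ≈ 590 N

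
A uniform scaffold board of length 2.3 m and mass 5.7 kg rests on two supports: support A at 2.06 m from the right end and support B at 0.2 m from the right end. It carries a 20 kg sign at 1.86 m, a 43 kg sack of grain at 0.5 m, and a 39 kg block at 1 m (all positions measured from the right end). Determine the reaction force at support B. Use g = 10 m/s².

R_B ≈ 632 N

Take moments about support A.
Beam weight: 5.7 × 10 = 57 N down at 1.15 m → arm 0.91 m, τ = 57 × 0.91 = 51.87 N·m clockwise.
Sign: 20 × 10 = 200 N down at 1.86 m → arm 0.2 m, τ = 200 × 0.2 = 40 N·m clockwise.
Sack of grain: 43 × 10 = 430 N down at 0.5 m → arm 1.56 m, τ = 430 × 1.56 = 670.8 N·m clockwise.
Block: 39 × 10 = 390 N down at 1 m → arm 1.06 m, τ = 390 × 1.06 = 413.4 N·m clockwise.
Net load moment about support A = 1176 N·m clockwise.
Reaction R at support B is upward at 0.2 m, arm 1.86 m → moment R × 1.86 counterclockwise.
Setting net torque to zero: R × 1.86 = 1176 → R = 632 N.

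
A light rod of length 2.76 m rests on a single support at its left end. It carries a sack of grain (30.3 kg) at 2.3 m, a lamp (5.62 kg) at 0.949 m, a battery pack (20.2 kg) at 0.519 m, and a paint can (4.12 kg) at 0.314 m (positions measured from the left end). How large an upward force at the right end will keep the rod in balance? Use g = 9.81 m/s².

Take moments about the left end.
Sack of grain: 30.3 × 9.81 = 297.2 N down at 2.3 m → arm 2.3 m, τ = 297.2 × 2.3 = 683.6 N·m clockwise.
Lamp: 5.62 × 9.81 = 55.13 N down at 0.949 m → arm 0.949 m, τ = 55.13 × 0.949 = 52.32 N·m clockwise.
Battery pack: 20.2 × 9.81 = 198.2 N down at 0.519 m → arm 0.519 m, τ = 198.2 × 0.519 = 102.9 N·m clockwise.
Paint can: 4.12 × 9.81 = 40.42 N down at 0.314 m → arm 0.314 m, τ = 40.42 × 0.314 = 12.69 N·m clockwise.
Net moment of the loads = 851.5 N·m clockwise.
The upward force F acts at the right end, arm 2.76 m, giving F × 2.76 counterclockwise.
Balancing moments: F × 2.76 = 851.5, giving F = 851.5 / 2.76 = 309 N.

F ≈ 309 N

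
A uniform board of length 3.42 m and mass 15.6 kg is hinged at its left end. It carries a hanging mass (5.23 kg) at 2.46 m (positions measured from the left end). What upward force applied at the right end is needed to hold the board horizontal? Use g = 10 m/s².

F ≈ 116 N

Taking torques about the left end:
Beam weight: 15.6 × 10 = 156 N down at 1.71 m → arm 1.71 m, τ = 156 × 1.71 = 266.8 N·m clockwise.
Hanging mass: 5.23 × 10 = 52.3 N down at 2.46 m → arm 2.46 m, τ = 52.3 × 2.46 = 128.7 N·m clockwise.
Net moment of the loads = 395.5 N·m clockwise.
The upward force F acts at the right end, arm 3.42 m, giving F × 3.42 counterclockwise.
For rotational equilibrium, F × 3.42 = 395.5, so F = 395.5 / 3.42 = 116 N.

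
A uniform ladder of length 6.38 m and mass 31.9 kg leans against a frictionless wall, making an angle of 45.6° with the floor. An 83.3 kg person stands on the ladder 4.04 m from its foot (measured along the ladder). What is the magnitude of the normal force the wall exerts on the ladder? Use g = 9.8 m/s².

N_wall ≈ 659 N

Taking torques about the foot of the ladder:
Ladder weight 31.9×9.8 = 312.6 N acts at 3.19 m along the ladder; its horizontal arm is 3.19·cos45.6° = 2.232 m → τ = 697.7 N·m clockwise.
Person: 83.3×9.8 = 816.3 N at 4.04 m → arm 2.827 m → τ = 2308 N·m clockwise.
Wall normal N acts horizontally at the top; its moment arm is the height L sinθ = 6.38·sin45.6° = 4.558 m, counterclockwise.
Balancing moments: N × 4.558 = 3006, giving N = 659 N.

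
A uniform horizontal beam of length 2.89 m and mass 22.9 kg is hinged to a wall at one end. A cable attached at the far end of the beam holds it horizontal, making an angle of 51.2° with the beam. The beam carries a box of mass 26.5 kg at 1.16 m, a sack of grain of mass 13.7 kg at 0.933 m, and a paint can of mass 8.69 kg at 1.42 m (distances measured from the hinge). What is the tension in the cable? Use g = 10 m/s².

Take moments about the hinge.
Beam weight: 22.9 × 10 = 229 N down at 1.445 m → arm 1.445 m, τ = 229 × 1.445 = 330.9 N·m clockwise.
Box: 26.5 × 10 = 265 N down at 1.16 m → arm 1.16 m, τ = 265 × 1.16 = 307.4 N·m clockwise.
Sack of grain: 13.7 × 10 = 137 N down at 0.933 m → arm 0.933 m, τ = 137 × 0.933 = 127.8 N·m clockwise.
Paint can: 8.69 × 10 = 86.9 N down at 1.42 m → arm 1.42 m, τ = 86.9 × 1.42 = 123.4 N·m clockwise.
Total clockwise load moment = 889.5 N·m.
The cable tension T acts at 2.89 m; only its component perpendicular to the beam, T sinθ, produces torque. sin 51.2° = 0.7793.
Balancing moments: T × 2.89 × 0.7793 = 889.5, giving T = 889.5 / 2.252 = 395 N.

T ≈ 395 N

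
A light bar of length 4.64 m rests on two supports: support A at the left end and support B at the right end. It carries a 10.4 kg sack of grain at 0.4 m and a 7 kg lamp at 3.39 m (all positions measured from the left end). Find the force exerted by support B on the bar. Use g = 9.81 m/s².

R_B ≈ 59 N

Choose support A as the axis so its reaction then has zero moment arm.
Sack of grain: 10.4 × 9.81 = 102 N down at 0.4 m → arm 0.4 m, τ = 102 × 0.4 = 40.8 N·m clockwise.
Lamp: 7 × 9.81 = 68.67 N down at 3.39 m → arm 3.39 m, τ = 68.67 × 3.39 = 232.8 N·m clockwise.
Net load moment about support A = 273.6 N·m clockwise.
Reaction R at support B is upward at 4.64 m, arm 4.64 m → moment R × 4.64 counterclockwise.
Στ = 0 ⇒ R × 4.64 = 273.6 ⇒ R = 59 N.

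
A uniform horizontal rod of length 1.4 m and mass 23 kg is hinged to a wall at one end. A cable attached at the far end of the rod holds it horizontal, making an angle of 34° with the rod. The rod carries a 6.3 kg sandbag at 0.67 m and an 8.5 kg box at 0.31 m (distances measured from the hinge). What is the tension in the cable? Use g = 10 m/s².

T ≈ 293 N

About the hinge:
Beam weight: 23 × 10 = 230 N down at 0.7 m → arm 0.7 m, τ = 230 × 0.7 = 161 N·m clockwise.
Sandbag: 6.3 × 10 = 63 N down at 0.67 m → arm 0.67 m, τ = 63 × 0.67 = 42.21 N·m clockwise.
Box: 8.5 × 10 = 85 N down at 0.31 m → arm 0.31 m, τ = 85 × 0.31 = 26.35 N·m clockwise.
Total clockwise load moment = 229.6 N·m.
The cable tension T acts at 1.4 m; only its component perpendicular to the rod, T sinθ, produces torque. sin 34° = 0.5592.
For rotational equilibrium, T × 1.4 × 0.5592 = 229.6, so T = 229.6 / 0.7829 = 293 N.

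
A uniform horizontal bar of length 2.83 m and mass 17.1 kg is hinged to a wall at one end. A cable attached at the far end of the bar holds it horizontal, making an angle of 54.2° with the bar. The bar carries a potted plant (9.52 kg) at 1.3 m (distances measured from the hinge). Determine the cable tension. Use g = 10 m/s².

T ≈ 159 N

Choose the hinge as the axis so the unknown hinge reaction has zero arm there.
Beam weight: 17.1 × 10 = 171 N down at 1.415 m → arm 1.415 m, τ = 171 × 1.415 = 242 N·m clockwise.
Potted plant: 9.52 × 10 = 95.2 N down at 1.3 m → arm 1.3 m, τ = 95.2 × 1.3 = 123.8 N·m clockwise.
Total clockwise load moment = 365.8 N·m.
The cable tension T acts at 2.83 m; only its component perpendicular to the bar, T sinθ, produces torque. sin 54.2° = 0.8111.
For rotational equilibrium, T × 2.83 × 0.8111 = 365.8, so T = 365.8 / 2.295 = 159 N.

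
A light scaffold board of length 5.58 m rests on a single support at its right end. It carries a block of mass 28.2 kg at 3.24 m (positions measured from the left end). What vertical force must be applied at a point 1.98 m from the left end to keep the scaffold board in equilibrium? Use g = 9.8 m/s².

Choose the right end as the axis so the unknown pivot reaction has zero arm there.
Block: 28.2 × 9.8 = 276.4 N down at 3.24 m → arm 2.34 m, τ = 276.4 × 2.34 = 646.8 N·m counterclockwise.
Net moment of the loads = 646.8 N·m counterclockwise.
The upward force F acts at a point 1.98 m from the left end, arm 3.6 m, giving F × 3.6 clockwise.
For rotational equilibrium, F × 3.6 = 646.8, so F = 646.8 / 3.6 = 180 N.

F ≈ 180 N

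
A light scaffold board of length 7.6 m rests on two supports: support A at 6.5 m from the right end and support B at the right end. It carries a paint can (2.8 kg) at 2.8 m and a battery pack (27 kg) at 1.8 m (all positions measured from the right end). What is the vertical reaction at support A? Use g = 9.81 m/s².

R_A ≈ 85.2 N

Sum moments about support B (its reaction then has zero moment arm).
Paint can: 2.8 × 9.81 = 27.47 N down at 2.8 m → arm 2.8 m, τ = 27.47 × 2.8 = 76.92 N·m counterclockwise.
Battery pack: 27 × 9.81 = 264.9 N down at 1.8 m → arm 1.8 m, τ = 264.9 × 1.8 = 476.8 N·m counterclockwise.
Net load moment about support B = 553.7 N·m counterclockwise.
Reaction R at support A is upward at 6.5 m, arm 6.5 m → moment R × 6.5 clockwise.
Στ = 0 ⇒ R × 6.5 = 553.7 ⇒ R = 85.2 N.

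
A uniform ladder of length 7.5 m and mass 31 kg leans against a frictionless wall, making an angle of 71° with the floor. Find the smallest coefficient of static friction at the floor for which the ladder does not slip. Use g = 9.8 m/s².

μ_min ≈ 0.172

About the foot of the ladder:
Ladder weight 31×9.8 = 303.8 N acts at 3.75 m along the ladder; its horizontal arm is 3.75·cos71° = 1.221 m → τ = 370.9 N·m clockwise.
Wall normal N acts horizontally at the top; its moment arm is the height L sinθ = 7.5·sin71° = 7.091 m, counterclockwise.
Setting net torque to zero: N × 7.091 = 370.9 → N = 52.31 N.
ΣFx = 0 ⇒ f = N_wall = 52.31 N. ΣFy = 0 ⇒ N_floor = 303.8 N.
μ_min = f / N_floor = 52.31 / 303.8 = 0.172.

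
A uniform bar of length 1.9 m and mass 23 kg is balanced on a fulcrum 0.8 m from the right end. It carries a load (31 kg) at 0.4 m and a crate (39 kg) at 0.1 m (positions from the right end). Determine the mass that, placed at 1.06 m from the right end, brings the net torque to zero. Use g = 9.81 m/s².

m ≈ 139 kg

Choose the fulcrum (at 0.8 m from the right end) as the axis so the support reaction has zero arm there.
Beam weight: 23 × 9.81 = 225.6 N down at 0.95 m → arm 0.15 m, τ = 225.6 × 0.15 = 33.84 N·m counterclockwise.
Load: 31 × 9.81 = 304.1 N down at 0.4 m → arm 0.4 m, τ = 304.1 × 0.4 = 121.6 N·m clockwise.
Crate: 39 × 9.81 = 382.6 N down at 0.1 m → arm 0.7 m, τ = 382.6 × 0.7 = 267.8 N·m clockwise.
Net moment of known loads = 355.6 N·m clockwise.
An unknown mass m at 1.06 m has arm 0.26 m; its moment is m·g·0.26 counterclockwise.
Setting net torque to zero: m × 9.81 × 0.26 = 355.6 → m = 355.6 / (9.81 × 0.26) = 139 kg.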